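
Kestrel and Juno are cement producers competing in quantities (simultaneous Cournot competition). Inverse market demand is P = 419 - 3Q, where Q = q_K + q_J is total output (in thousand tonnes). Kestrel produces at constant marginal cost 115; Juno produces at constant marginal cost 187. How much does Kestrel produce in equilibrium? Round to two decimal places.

41.78

Kestrel's profit: π_K = (419 - 3Q)q_K - (115q_K). Setting ∂π_K/∂q_K = 0: 304 - 6q_K - 3(q_J) = 0.
Juno's first-order condition: 232 - 6q_J - 3(q_K) = 0.
So q_K = (304 - 3q_J)/6 and q_J = (232 - 3q_K)/6.
Solving the pair: q_K = 376/9, q_J = 160/9.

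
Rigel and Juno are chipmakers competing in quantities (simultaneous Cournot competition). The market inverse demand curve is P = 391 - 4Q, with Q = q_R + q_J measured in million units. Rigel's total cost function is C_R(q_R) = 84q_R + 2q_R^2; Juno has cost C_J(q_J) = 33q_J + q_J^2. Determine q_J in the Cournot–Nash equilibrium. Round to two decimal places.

29.50

Rigel's profit: π_R = (391 - 4Q)q_R - (84q_R + 2q_R²). Setting ∂π_R/∂q_R = 0: 307 - 12q_R - 4(q_J) = 0.
Juno's first-order condition: 358 - 10q_J - 4(q_R) = 0.
Best responses: q_R = (307 - 4q_J)/12, q_J = (358 - 4q_R)/10.
Solving the pair: q_R = 63/4, q_J = 59/2.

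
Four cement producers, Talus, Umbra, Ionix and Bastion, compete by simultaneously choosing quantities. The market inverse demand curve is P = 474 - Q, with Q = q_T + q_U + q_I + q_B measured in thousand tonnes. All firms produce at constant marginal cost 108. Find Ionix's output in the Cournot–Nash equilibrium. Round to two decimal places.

73.20

Each firm earns π_i = (474 - Q)q_i - 108q_i.
First-order condition (treating rivals' output as given): 366 - 2q_i - Σ_{j≠i} q_j = 0.
By symmetry each firm produces the same amount; substituting Σ_{j≠i} q_j = 3q_i yields q_i = 366/5.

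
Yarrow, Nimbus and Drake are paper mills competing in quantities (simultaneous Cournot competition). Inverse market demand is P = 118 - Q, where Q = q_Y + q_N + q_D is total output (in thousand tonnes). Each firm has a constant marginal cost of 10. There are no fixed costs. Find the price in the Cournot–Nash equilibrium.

Each firm earns π_i = (118 - Q)q_i - 10q_i.
First-order condition (treating rivals' output as given): 108 - 2q_i - Σ_{j≠i} q_j = 0.
By symmetry each firm produces the same amount; substituting Σ_{j≠i} q_j = 2q_i yields q_i = 108/4 = 27.
Total output Q = 81, so price P = 118 - 81 = 37.

37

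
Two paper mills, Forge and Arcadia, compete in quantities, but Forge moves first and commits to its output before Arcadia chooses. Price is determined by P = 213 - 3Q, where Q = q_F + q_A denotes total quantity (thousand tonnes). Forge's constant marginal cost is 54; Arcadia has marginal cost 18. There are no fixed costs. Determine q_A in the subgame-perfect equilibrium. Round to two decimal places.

Solve by backward induction. Given q_F, the follower Arcadia maximises π_A = (213 - 3q_F - 3q_A)q_A - 18q_A.
Setting the follower's marginal profit to zero, 195 - 3q_F - 6q_A = 0, i.e. q_A = (195 - 3q_F)/6.
Forge substitutes q_A(q_F) into its own profit: π_F = q_F(213 - 3q_F - (195 - 3q_F)/2) - 54q_F = (231/2 - (3/2)q_F)q_F - 54q_F.
Leader FOC: 123/2 - 3q_F = 0, so q_F = 41/2.
Then q_A = (195 - 3·(41/2))/6 = 89/4.

22.25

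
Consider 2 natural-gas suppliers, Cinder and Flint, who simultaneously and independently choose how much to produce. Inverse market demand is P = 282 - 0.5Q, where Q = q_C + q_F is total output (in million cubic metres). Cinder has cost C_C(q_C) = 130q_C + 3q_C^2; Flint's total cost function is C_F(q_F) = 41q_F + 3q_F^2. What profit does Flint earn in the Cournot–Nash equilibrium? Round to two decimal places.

3822.17

Cinder's profit: π_C = (282 - 0.5Q)q_C - (130q_C + 3q_C²). Setting ∂π_C/∂q_C = 0: 152 - 7q_C - (1/2)(q_F) = 0.
Flint's first-order condition: 241 - 7q_F - (1/2)(q_C) = 0.
Best responses: q_C = (152 - (1/2)q_F)/7, q_F = (241 - (1/2)q_C)/7.
Solving the pair: q_C = 1258/65, q_F = 33.0462.
Price P = 282 - (1/2)·(262/5) = 1279/5.
Flint's profit: (1279/5)·33.0462 - 41·33.0462 - 3·33.0462² = 3822.1690.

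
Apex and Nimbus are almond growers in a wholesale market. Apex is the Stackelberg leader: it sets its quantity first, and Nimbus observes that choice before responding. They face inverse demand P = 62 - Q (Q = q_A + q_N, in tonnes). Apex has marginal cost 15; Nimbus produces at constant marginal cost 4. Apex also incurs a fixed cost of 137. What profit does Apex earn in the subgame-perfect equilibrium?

25

Solve by backward induction. Given q_A, the follower Nimbus maximises π_N = (62 - q_A - q_N)q_N - 4q_N.
∂π_N/∂q_N = 58 - q_A - 2q_N = 0 gives the reaction function q_N = (58 - q_A)/2.
Apex substitutes q_N(q_A) into its own profit: π_A = q_A(62 - q_A - (58 - q_A)/2) - 15q_A = (33 - (1/2)q_A)q_A - 15q_A.
The leader's first-order condition 18 - q_A = 0 yields q_A = 18.
Then q_N = (58 - 18)/2 = 20.
Price P = 62 - 38 = 24.
Apex's profit: (24 - 15)·18 - 137 = 25.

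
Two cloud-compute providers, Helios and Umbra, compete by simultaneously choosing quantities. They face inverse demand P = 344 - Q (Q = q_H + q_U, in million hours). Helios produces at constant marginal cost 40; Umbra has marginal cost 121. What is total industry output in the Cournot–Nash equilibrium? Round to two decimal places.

Helios's profit: π_H = (344 - Q)q_H - (40q_H). Setting ∂π_H/∂q_H = 0: 304 - 2q_H - (q_U) = 0.
Umbra's first-order condition: 223 - 2q_U - (q_H) = 0.
Rearranging gives the reaction functions q_H = (304 - q_U)/2 and q_U = (223 - q_H)/2.
Solving the pair: q_H = 385/3, q_U = 142/3.
Total output Q = 385/3 + 142/3 = 527/3.

175.67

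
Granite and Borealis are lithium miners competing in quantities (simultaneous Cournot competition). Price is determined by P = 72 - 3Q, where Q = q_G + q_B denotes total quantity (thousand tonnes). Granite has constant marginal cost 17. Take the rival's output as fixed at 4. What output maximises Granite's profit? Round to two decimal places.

With the rival's output fixed at 4, Granite's profit is π_G = (72 - 3·4 - 3q_G)q_G - (17q_G) = (60 - 3q_G)q_G - (17q_G).
∂π_G/∂q_G = 43 - 6q_G = 0, so q_G = 43/6.

7.17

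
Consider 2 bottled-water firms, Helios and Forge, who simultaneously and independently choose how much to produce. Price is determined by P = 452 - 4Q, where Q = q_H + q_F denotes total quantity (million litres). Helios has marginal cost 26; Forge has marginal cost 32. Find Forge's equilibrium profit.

4761

Helios's profit: π_H = (452 - 4Q)q_H - (26q_H). Setting ∂π_H/∂q_H = 0: 426 - 8q_H - 4(q_F) = 0.
Forge's profit: π_F = (452 - 4Q)q_F - (32q_F). Setting ∂π_F/∂q_F = 0: 420 - 8q_F - 4(q_H) = 0.
Best responses: q_H = (426 - 4q_F)/8, q_F = (420 - 4q_H)/8.
Substituting one into the other gives q_H = 36 and q_F = 69/2.
Price P = 452 - 4·(141/2) = 170.
Forge's profit: (170 - 32)·(69/2) = 4761.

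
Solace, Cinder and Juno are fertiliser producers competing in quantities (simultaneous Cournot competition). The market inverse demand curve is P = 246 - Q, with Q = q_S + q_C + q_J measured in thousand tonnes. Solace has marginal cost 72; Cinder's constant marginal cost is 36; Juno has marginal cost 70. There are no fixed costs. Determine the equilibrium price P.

106

Solace's profit: π_S = (246 - Q)q_S - (72q_S). Setting ∂π_S/∂q_S = 0: 174 - 2q_S - (q_C + q_J) = 0.
Cinder's first-order condition: 210 - 2q_C - (q_S + q_J) = 0.
Juno's profit: π_J = (246 - Q)q_J - (70q_J). Setting ∂π_J/∂q_J = 0: 176 - 2q_J - (q_S + q_C) = 0.
Adding the 3 first-order conditions: 560 − 4Q = 0, so Q = 140.
Back-substituting: q_S = (174 − 140) = 34, q_C = (210 − 140) = 70, q_J = (176 − 140) = 36.
Total output Q = 140, so price P = 246 - 140 = 106.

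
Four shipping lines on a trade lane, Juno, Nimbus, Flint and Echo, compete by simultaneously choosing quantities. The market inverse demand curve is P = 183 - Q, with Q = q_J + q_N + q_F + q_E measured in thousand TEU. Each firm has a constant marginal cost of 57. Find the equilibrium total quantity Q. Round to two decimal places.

100.80

Each firm earns π_i = (183 - Q)q_i - 57q_i.
Setting ∂π_i/∂q_i = 0 with rivals' quantities fixed: 126 - 2q_i - Σ_{j≠i} q_j = 0.
By symmetry each firm produces the same amount; substituting Σ_{j≠i} q_j = 3q_i yields q_i = 126/5.
Total output Q = 126/5 + 126/5 + 126/5 + 126/5 = 504/5.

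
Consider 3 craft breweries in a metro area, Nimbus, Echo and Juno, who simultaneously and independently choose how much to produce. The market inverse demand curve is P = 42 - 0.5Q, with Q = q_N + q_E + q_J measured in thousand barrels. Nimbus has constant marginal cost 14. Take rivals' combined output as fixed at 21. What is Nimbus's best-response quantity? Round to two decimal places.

With rivals' combined output fixed at 21, Nimbus's profit is π_N = (42 - (1/2)·21 - (1/2)q_N)q_N - (14q_N) = (63/2 - (1/2)q_N)q_N - (14q_N).
∂π_N/∂q_N = 35/2 - q_N = 0, so q_N = 35/2.

17.50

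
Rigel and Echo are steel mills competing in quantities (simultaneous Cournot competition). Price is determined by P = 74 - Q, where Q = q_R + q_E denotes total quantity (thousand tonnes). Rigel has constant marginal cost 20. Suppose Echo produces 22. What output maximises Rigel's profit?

16

With the rival's output fixed at 22, Rigel's profit is π_R = (74 - 22 - q_R)q_R - (20q_R) = (52 - q_R)q_R - (20q_R).
∂π_R/∂q_R = 32 - 2q_R = 0, so q_R = 16.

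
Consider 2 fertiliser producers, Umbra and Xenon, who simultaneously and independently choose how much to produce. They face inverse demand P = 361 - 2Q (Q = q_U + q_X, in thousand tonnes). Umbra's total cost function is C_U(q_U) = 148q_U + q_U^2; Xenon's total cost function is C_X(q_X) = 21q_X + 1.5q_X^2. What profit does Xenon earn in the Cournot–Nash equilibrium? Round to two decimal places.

6314.05

Umbra's profit: π_U = (361 - 2Q)q_U - (148q_U + q_U²). Setting ∂π_U/∂q_U = 0: 213 - 6q_U - 2(q_X) = 0.
Xenon's profit: π_X = (361 - 2Q)q_X - (21q_X + (3/2)q_X²). Setting ∂π_X/∂q_X = 0: 340 - 7q_X - 2(q_U) = 0.
Rearranging gives the reaction functions q_U = (213 - 2q_X)/6 and q_X = (340 - 2q_U)/7.
Substituting one into the other gives q_U = 811/38 and q_X = 807/19.
Price P = 361 - 2·63.8158 = 233.3684.
Xenon's profit: 233.3684·(807/19) - 21·(807/19) - (3/2)(807/19)² = 6314.0485.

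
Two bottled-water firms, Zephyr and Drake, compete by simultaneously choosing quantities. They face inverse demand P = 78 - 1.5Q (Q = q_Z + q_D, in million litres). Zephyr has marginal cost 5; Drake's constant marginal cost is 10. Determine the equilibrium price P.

31

Zephyr's profit: π_Z = (78 - 1.5Q)q_Z - (5q_Z). Setting ∂π_Z/∂q_Z = 0: 73 - 3q_Z - (3/2)(q_D) = 0.
Drake's profit: π_D = (78 - 1.5Q)q_D - (10q_D). Setting ∂π_D/∂q_D = 0: 68 - 3q_D - (3/2)(q_Z) = 0.
So q_Z = (73 - (3/2)q_D)/3 and q_D = (68 - (3/2)q_Z)/3.
Substituting one into the other gives q_Z = 52/3 and q_D = 14.
Total output Q = 94/3, so price P = 78 - (3/2)·(94/3) = 31.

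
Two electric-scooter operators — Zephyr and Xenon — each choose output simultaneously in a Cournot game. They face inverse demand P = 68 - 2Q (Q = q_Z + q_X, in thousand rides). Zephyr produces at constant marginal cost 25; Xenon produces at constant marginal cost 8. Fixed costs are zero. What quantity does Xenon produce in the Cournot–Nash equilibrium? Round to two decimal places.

Zephyr's profit: π_Z = (68 - 2Q)q_Z - (25q_Z). Setting ∂π_Z/∂q_Z = 0: 43 - 4q_Z - 2(q_X) = 0.
Xenon's profit: π_X = (68 - 2Q)q_X - (8q_X). Setting ∂π_X/∂q_X = 0: 60 - 4q_X - 2(q_Z) = 0.
Best responses: q_Z = (43 - 2q_X)/4, q_X = (60 - 2q_Z)/4.
Solving the pair: q_Z = 13/3, q_X = 77/6.

12.83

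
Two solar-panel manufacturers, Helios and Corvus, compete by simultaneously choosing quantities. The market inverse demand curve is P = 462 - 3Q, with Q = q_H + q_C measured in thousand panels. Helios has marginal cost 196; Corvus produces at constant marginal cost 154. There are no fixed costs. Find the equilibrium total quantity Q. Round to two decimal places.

63.78

Helios's profit: π_H = (462 - 3Q)q_H - (196q_H). Setting ∂π_H/∂q_H = 0: 266 - 6q_H - 3(q_C) = 0.
Corvus's profit: π_C = (462 - 3Q)q_C - (154q_C). Setting ∂π_C/∂q_C = 0: 308 - 6q_C - 3(q_H) = 0.
Rearranging gives the reaction functions q_H = (266 - 3q_C)/6 and q_C = (308 - 3q_H)/6.
Substituting one into the other gives q_H = 224/9 and q_C = 350/9.
Total output Q = 224/9 + 350/9 = 574/9.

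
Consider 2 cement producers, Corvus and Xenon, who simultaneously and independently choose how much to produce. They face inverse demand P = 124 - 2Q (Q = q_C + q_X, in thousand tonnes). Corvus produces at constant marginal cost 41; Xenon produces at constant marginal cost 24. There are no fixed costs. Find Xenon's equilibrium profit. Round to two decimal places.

760.50

Corvus's profit: π_C = (124 - 2Q)q_C - (41q_C). Setting ∂π_C/∂q_C = 0: 83 - 4q_C - 2(q_X) = 0.
Xenon's first-order condition: 100 - 4q_X - 2(q_C) = 0.
So q_C = (83 - 2q_X)/4 and q_X = (100 - 2q_C)/4.
Substituting one into the other gives q_C = 11 and q_X = 39/2.
Price P = 124 - 2·(61/2) = 63.
Xenon's profit: (63 - 24)·(39/2) = 1521/2.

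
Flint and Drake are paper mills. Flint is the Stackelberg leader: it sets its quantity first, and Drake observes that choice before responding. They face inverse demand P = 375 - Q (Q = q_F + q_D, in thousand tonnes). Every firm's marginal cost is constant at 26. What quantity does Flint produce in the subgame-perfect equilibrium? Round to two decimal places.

174.50

Solve by backward induction. Given q_F, the follower Drake maximises π_D = (375 - q_F - q_D)q_D - 26q_D.
∂π_D/∂q_D = 349 - q_F - 2q_D = 0 gives the reaction function q_D = (349 - q_F)/2.
Flint substitutes q_D(q_F) into its own profit: π_F = q_F(375 - q_F - (349 - q_F)/2) - 26q_F = (401/2 - (1/2)q_F)q_F - 26q_F.
The leader's first-order condition 349/2 - q_F = 0 yields q_F = 349/2.
Then q_D = (349 - 349/2)/2 = 349/4.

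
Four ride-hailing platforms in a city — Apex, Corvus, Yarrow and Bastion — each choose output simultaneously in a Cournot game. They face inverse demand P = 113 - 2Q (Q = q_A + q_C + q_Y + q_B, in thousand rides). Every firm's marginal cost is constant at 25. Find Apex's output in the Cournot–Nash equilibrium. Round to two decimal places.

8.80

Each firm earns π_i = (113 - 2Q)q_i - 25q_i.
First-order condition (treating rivals' output as given): 88 - 4q_i - 2·Σ_{j≠i} q_j = 0.
With identical firms every q_j equals q_i, so Σ_{j≠i} q_j = 3q_i and 88 = 10q_i, giving q_i = 44/5.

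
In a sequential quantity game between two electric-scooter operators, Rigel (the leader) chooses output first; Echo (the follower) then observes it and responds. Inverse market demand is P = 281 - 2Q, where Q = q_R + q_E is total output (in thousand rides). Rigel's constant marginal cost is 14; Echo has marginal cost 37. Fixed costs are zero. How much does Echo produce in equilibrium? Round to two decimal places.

The follower Echo best-responds to any q_R: π_E = (281 - 2Q)q_E - 37q_E.
Follower FOC: 244 - 2q_R - 4q_E = 0, so q_E(q_R) = (244 - 2q_R)/4.
Rigel substitutes q_E(q_R) into its own profit: π_R = q_R(281 - 2q_R - (244 - 2q_R)/2) - 14q_R = (159 - q_R)q_R - 14q_R.
Maximising: ∂π_R/∂q_R = 145 - 2q_R = 0, giving q_R = 145/2.
Then q_E = (244 - 2·(145/2))/4 = 99/4.

24.75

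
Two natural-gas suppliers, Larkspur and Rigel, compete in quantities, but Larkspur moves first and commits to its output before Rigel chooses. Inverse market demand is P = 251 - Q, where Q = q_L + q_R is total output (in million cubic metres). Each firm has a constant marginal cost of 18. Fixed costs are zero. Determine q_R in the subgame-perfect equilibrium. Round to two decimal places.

Solve by backward induction. Given q_L, the follower Rigel maximises π_R = (251 - q_L - q_R)q_R - 18q_R.
Setting the follower's marginal profit to zero, 233 - q_L - 2q_R = 0, i.e. q_R = (233 - q_L)/2.
The leader anticipates this reaction. Substituting into P = 251 - Q gives P = 269/2 - (1/2)q_L, so π_L = (269/2 - (1/2)q_L)q_L - 18q_L.
Leader FOC: 233/2 - q_L = 0, so q_L = 233/2.
Then q_R = (233 - 233/2)/2 = 233/4.

58.25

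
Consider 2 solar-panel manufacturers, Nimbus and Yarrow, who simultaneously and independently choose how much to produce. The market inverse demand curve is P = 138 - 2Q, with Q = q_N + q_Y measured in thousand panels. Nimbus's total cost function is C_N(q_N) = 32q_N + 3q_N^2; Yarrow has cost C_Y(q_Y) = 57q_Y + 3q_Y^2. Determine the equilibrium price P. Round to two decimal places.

Nimbus's profit: π_N = (138 - 2Q)q_N - (32q_N + 3q_N²). Setting ∂π_N/∂q_N = 0: 106 - 10q_N - 2(q_Y) = 0.
Yarrow's profit: π_Y = (138 - 2Q)q_Y - (57q_Y + 3q_Y²). Setting ∂π_Y/∂q_Y = 0: 81 - 10q_Y - 2(q_N) = 0.
Rearranging gives the reaction functions q_N = (106 - 2q_Y)/10 and q_Y = (81 - 2q_N)/10.
Substituting one into the other gives q_N = 449/48 and q_Y = 299/48.
Total output Q = 187/12, so price P = 138 - 2·(187/12) = 641/6.

106.83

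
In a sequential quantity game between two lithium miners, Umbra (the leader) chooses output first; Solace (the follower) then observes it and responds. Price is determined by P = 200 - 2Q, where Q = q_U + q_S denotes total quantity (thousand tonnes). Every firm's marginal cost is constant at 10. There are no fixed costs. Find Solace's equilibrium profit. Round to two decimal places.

1128.13

Solve by backward induction. Given q_U, the follower Solace maximises π_S = (200 - 2q_U - 2q_S)q_S - 10q_S.
∂π_S/∂q_S = 190 - 2q_U - 4q_S = 0 gives the reaction function q_S = (190 - 2q_U)/4.
Umbra substitutes q_S(q_U) into its own profit: π_U = q_U(200 - 2q_U - (190 - 2q_U)/2) - 10q_U = (105 - q_U)q_U - 10q_U.
The leader's first-order condition 95 - 2q_U = 0 yields q_U = 95/2.
Then q_S = (190 - 2·(95/2))/4 = 95/4.
Price P = 200 - 2·(285/4) = 115/2.
Solace's profit: (115/2 - 10)·(95/4) = 1128.1250.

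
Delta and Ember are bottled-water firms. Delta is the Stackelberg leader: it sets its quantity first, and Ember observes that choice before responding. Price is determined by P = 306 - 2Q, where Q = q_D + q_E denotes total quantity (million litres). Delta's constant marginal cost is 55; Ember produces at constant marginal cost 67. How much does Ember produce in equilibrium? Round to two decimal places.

The follower Ember best-responds to any q_D: π_E = (306 - 2Q)q_E - 67q_E.
Setting the follower's marginal profit to zero, 239 - 2q_D - 4q_E = 0, i.e. q_E = (239 - 2q_D)/4.
Delta substitutes q_E(q_D) into its own profit: π_D = q_D(306 - 2q_D - (239 - 2q_D)/2) - 55q_D = (373/2 - q_D)q_D - 55q_D.
Leader FOC: 263/2 - 2q_D = 0, so q_D = 263/4.
Then q_E = (239 - 2·(263/4))/4 = 215/8.

26.88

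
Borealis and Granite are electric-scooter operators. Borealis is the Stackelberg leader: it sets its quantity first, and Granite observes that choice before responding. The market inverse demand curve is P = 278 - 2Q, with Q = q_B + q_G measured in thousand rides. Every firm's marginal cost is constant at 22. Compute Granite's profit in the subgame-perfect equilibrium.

The follower Granite best-responds to any q_B: π_G = (278 - 2Q)q_G - 22q_G.
Follower FOC: 256 - 2q_B - 4q_G = 0, so q_G(q_B) = (256 - 2q_B)/4.
Borealis substitutes q_G(q_B) into its own profit: π_B = q_B(278 - 2q_B - (256 - 2q_B)/2) - 22q_B = (150 - q_B)q_B - 22q_B.
The leader's first-order condition 128 - 2q_B = 0 yields q_B = 64.
Then q_G = (256 - 2·64)/4 = 32.
Price P = 278 - 2·96 = 86.
Granite's profit: (86 - 22)·32 = 2048.

2048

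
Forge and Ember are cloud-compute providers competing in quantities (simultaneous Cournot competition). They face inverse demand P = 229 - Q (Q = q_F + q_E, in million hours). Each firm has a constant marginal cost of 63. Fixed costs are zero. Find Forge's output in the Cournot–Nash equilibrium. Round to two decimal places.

55.33

Each firm earns π_i = (229 - Q)q_i - 63q_i.
Setting ∂π_i/∂q_i = 0 with rivals' quantities fixed: 166 - 2q_i - q_j = 0.
By symmetry each firm produces the same amount; substituting q_j = q_i yields q_i = 166/3.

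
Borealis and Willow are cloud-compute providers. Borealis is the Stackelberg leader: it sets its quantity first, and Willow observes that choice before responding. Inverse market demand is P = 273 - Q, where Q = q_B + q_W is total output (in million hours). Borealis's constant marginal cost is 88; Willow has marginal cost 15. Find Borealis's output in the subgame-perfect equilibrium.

Solve by backward induction. Given q_B, the follower Willow maximises π_W = (273 - q_B - q_W)q_W - 15q_W.
Follower FOC: 258 - q_B - 2q_W = 0, so q_W(q_B) = (258 - q_B)/2.
Borealis substitutes q_W(q_B) into its own profit: π_B = q_B(273 - q_B - (258 - q_B)/2) - 88q_B = (144 - (1/2)q_B)q_B - 88q_B.
Maximising: ∂π_B/∂q_B = 56 - q_B = 0, giving q_B = 56.
Then q_W = (258 - 56)/2 = 101.

56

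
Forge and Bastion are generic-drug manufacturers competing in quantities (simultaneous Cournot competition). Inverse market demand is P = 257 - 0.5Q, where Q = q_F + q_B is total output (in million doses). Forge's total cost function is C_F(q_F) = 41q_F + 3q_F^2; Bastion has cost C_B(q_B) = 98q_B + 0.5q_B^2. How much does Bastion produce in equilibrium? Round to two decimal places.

Forge's profit: π_F = (257 - 0.5Q)q_F - (41q_F + 3q_F²). Setting ∂π_F/∂q_F = 0: 216 - 7q_F - (1/2)(q_B) = 0.
Bastion's first-order condition: 159 - 2q_B - (1/2)(q_F) = 0.
Rearranging gives the reaction functions q_F = (216 - (1/2)q_B)/7 and q_B = (159 - (1/2)q_F)/2.
Solving the pair: q_F = 282/11, q_B = 804/11.

73.09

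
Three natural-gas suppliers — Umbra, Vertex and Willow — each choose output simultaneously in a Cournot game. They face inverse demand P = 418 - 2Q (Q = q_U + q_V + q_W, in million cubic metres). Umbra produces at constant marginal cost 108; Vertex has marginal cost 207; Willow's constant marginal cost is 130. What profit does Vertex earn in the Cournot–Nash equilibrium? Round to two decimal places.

38.28

Umbra's profit: π_U = (418 - 2Q)q_U - (108q_U). Setting ∂π_U/∂q_U = 0: 310 - 4q_U - 2(q_V + q_W) = 0.
Vertex's first-order condition: 211 - 4q_V - 2(q_U + q_W) = 0.
Willow's profit: π_W = (418 - 2Q)q_W - (130q_W). Setting ∂π_W/∂q_W = 0: 288 - 4q_W - 2(q_U + q_V) = 0.
Adding the 3 first-order conditions: 809 − 8Q = 0, so Q = 809/8.
Back-substituting: q_U = (310 − 809/4)/2 = 431/8, q_V = (211 − 809/4)/2 = 35/8, q_W = (288 − 809/4)/2 = 343/8.
Price P = 418 - 2·(809/8) = 863/4.
Vertex's profit: (863/4 - 207)·(35/8) = 1225/32.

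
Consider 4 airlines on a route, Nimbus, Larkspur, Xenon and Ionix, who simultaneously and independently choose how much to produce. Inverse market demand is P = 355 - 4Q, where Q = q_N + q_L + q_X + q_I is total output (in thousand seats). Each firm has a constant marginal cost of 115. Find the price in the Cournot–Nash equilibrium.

Each firm earns π_i = (355 - 4Q)q_i - 115q_i.
Setting ∂π_i/∂q_i = 0 with rivals' quantities fixed: 240 - 8q_i - 4·Σ_{j≠i} q_j = 0.
With identical firms every q_j equals q_i, so Σ_{j≠i} q_j = 3q_i and 240 = 20q_i, giving q_i = 12.
Total output Q = 48, so price P = 355 - 4·48 = 163.

163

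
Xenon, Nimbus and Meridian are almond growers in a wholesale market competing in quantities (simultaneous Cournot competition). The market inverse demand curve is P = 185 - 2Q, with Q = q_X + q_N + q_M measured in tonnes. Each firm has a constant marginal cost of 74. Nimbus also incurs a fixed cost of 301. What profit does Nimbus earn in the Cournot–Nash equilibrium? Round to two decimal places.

84.03

A representative firm's profit is π_i = q_i(185 - 2Q) - 74q_i.
Setting ∂π_i/∂q_i = 0 with rivals' quantities fixed: 111 - 4q_i - 2·Σ_{j≠i} q_j = 0.
With identical firms every q_j equals q_i, so Σ_{j≠i} q_j = 2q_i and 111 = 8q_i, giving q_i = 111/8.
Price P = 185 - 2·(333/8) = 407/4.
Nimbus's profit: (407/4 - 74)·(111/8) - 301 = 84.0313.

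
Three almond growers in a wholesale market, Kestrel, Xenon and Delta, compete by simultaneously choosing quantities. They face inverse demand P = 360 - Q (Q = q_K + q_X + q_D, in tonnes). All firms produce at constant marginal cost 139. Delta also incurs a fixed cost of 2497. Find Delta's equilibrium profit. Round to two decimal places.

555.56

Each firm earns π_i = (360 - Q)q_i - 139q_i.
First-order condition (treating rivals' output as given): 221 - 2q_i - Σ_{j≠i} q_j = 0.
With identical firms every q_j equals q_i, so Σ_{j≠i} q_j = 2q_i and 221 = 4q_i, giving q_i = 221/4.
Price P = 360 - 663/4 = 777/4.
Delta's profit: (777/4 - 139)·(221/4) - 2497 = 555.5625.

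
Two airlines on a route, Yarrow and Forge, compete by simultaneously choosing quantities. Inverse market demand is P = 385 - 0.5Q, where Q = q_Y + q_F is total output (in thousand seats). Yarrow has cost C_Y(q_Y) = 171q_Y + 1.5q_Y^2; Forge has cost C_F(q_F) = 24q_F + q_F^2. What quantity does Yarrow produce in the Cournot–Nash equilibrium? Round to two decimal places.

39.28

Yarrow's profit: π_Y = (385 - 0.5Q)q_Y - (171q_Y + (3/2)q_Y²). Setting ∂π_Y/∂q_Y = 0: 214 - 4q_Y - (1/2)(q_F) = 0.
Forge's first-order condition: 361 - 3q_F - (1/2)(q_Y) = 0.
So q_Y = (214 - (1/2)q_F)/4 and q_F = (361 - (1/2)q_Y)/3.
Solving the pair: q_Y = 1846/47, q_F = 113.7872.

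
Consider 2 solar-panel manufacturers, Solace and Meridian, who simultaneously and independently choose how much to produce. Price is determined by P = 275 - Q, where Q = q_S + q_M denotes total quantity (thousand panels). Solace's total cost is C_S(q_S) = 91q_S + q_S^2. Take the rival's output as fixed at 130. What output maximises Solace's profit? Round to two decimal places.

13.50

With the rival's output fixed at 130, Solace's profit is π_S = (275 - 130 - q_S)q_S - (91q_S + q_S²) = (145 - q_S)q_S - (91q_S + q_S²).
∂π_S/∂q_S = 54 - 4q_S = 0, so q_S = 27/2.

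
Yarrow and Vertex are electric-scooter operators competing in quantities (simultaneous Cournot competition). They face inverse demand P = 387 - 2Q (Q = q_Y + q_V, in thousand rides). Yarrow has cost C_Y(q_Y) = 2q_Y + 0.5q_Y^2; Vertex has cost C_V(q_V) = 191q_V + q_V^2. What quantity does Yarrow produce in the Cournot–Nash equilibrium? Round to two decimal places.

Yarrow's profit: π_Y = (387 - 2Q)q_Y - (2q_Y + (1/2)q_Y²). Setting ∂π_Y/∂q_Y = 0: 385 - 5q_Y - 2(q_V) = 0.
Vertex's first-order condition: 196 - 6q_V - 2(q_Y) = 0.
Best responses: q_Y = (385 - 2q_V)/5, q_V = (196 - 2q_Y)/6.
Substituting one into the other gives q_Y = 959/13 and q_V = 105/13.

73.77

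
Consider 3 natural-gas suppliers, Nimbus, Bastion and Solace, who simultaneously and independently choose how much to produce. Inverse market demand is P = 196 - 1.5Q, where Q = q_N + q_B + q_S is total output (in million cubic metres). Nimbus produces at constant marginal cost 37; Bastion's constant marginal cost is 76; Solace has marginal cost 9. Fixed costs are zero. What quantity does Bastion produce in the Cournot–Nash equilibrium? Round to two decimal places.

Nimbus's profit: π_N = (196 - 1.5Q)q_N - (37q_N). Setting ∂π_N/∂q_N = 0: 159 - 3q_N - (3/2)(q_B + q_S) = 0.
Bastion's first-order condition: 120 - 3q_B - (3/2)(q_N + q_S) = 0.
Solace's profit: π_S = (196 - 1.5Q)q_S - (9q_S). Setting ∂π_S/∂q_S = 0: 187 - 3q_S - (3/2)(q_N + q_B) = 0.
Adding the 3 conditions: 466 − 3Q − 3Q = 0, i.e. Q = 233/3.
Back-substituting: q_N = (159 − 233/2)/(3/2) = 85/3, q_B = (120 − 233/2)/(3/2) = 7/3, q_S = (187 − 233/2)/(3/2) = 47.

2.33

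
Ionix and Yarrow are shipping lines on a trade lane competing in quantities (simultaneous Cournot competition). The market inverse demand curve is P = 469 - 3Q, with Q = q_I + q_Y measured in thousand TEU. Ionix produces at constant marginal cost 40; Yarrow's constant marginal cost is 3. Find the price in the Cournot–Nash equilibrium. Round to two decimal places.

170.67

Ionix's profit: π_I = (469 - 3Q)q_I - (40q_I). Setting ∂π_I/∂q_I = 0: 429 - 6q_I - 3(q_Y) = 0.
Yarrow's first-order condition: 466 - 6q_Y - 3(q_I) = 0.
Rearranging gives the reaction functions q_I = (429 - 3q_Y)/6 and q_Y = (466 - 3q_I)/6.
Substituting one into the other gives q_I = 392/9 and q_Y = 503/9.
Total output Q = 895/9, so price P = 469 - 3·(895/9) = 512/3.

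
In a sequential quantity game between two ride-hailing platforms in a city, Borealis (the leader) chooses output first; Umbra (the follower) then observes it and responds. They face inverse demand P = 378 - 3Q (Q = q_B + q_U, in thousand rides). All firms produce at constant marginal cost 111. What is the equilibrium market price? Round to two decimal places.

177.75

The follower Umbra best-responds to any q_B: π_U = (378 - 3Q)q_U - 111q_U.
∂π_U/∂q_U = 267 - 3q_B - 6q_U = 0 gives the reaction function q_U = (267 - 3q_B)/6.
The leader anticipates this reaction. Substituting into P = 378 - 3Q gives P = 489/2 - (3/2)q_B, so π_B = (489/2 - (3/2)q_B)q_B - 111q_B.
Leader FOC: 267/2 - 3q_B = 0, so q_B = 89/2.
Then q_U = (267 - 3·(89/2))/6 = 89/4.
Total output Q = 267/4, so price P = 378 - 3·(267/4) = 711/4.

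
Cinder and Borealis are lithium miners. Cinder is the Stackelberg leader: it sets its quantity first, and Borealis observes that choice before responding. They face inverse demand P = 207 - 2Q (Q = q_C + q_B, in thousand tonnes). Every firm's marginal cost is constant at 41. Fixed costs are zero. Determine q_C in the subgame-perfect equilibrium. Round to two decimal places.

41.50

The follower Borealis best-responds to any q_C: π_B = (207 - 2Q)q_B - 41q_B.
∂π_B/∂q_B = 166 - 2q_C - 4q_B = 0 gives the reaction function q_B = (166 - 2q_C)/4.
The leader anticipates this reaction. Substituting into P = 207 - 2Q gives P = 124 - q_C, so π_C = (124 - q_C)q_C - 41q_C.
Maximising: ∂π_C/∂q_C = 83 - 2q_C = 0, giving q_C = 83/2.
Then q_B = (166 - 2·(83/2))/4 = 83/4.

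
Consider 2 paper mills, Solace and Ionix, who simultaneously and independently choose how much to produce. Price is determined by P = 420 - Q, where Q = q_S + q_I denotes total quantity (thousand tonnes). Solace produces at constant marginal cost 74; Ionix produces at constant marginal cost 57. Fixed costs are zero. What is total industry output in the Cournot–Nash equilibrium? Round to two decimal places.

236.33

Solace's profit: π_S = (420 - Q)q_S - (74q_S). Setting ∂π_S/∂q_S = 0: 346 - 2q_S - (q_I) = 0.
Ionix's profit: π_I = (420 - Q)q_I - (57q_I). Setting ∂π_I/∂q_I = 0: 363 - 2q_I - (q_S) = 0.
Best responses: q_S = (346 - q_I)/2, q_I = (363 - q_S)/2.
Solving the pair: q_S = 329/3, q_I = 380/3.
Total output Q = 329/3 + 380/3 = 709/3.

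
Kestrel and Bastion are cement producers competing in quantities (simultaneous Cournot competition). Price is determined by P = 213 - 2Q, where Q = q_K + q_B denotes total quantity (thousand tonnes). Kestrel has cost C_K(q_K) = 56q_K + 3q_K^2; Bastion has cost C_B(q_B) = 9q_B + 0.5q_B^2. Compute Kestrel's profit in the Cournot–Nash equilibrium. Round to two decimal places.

Kestrel's profit: π_K = (213 - 2Q)q_K - (56q_K + 3q_K²). Setting ∂π_K/∂q_K = 0: 157 - 10q_K - 2(q_B) = 0.
Bastion's profit: π_B = (213 - 2Q)q_B - (9q_B + (1/2)q_B²). Setting ∂π_B/∂q_B = 0: 204 - 5q_B - 2(q_K) = 0.
So q_K = (157 - 2q_B)/10 and q_B = (204 - 2q_K)/5.
Substituting one into the other gives q_K = 377/46 and q_B = 863/23.
Price P = 213 - 2·45.7174 = 121.5652.
Kestrel's profit: 121.5652·(377/46) - 56·(377/46) - 3(377/46)² = 335.8436.

335.84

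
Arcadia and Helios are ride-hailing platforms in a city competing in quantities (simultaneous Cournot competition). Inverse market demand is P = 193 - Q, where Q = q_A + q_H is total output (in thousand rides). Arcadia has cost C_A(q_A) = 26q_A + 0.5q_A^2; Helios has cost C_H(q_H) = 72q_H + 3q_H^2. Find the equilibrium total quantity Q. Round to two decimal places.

61.35

Arcadia's profit: π_A = (193 - Q)q_A - (26q_A + (1/2)q_A²). Setting ∂π_A/∂q_A = 0: 167 - 3q_A - (q_H) = 0.
Helios's first-order condition: 121 - 8q_H - (q_A) = 0.
So q_A = (167 - q_H)/3 and q_H = (121 - q_A)/8.
Solving the pair: q_A = 1215/23, q_H = 196/23.
Total output Q = 1215/23 + 196/23 = 1411/23.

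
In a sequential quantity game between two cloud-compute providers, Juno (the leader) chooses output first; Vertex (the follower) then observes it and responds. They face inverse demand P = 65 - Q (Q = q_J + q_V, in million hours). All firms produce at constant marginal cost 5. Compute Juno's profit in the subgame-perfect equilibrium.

450

Solve by backward induction. Given q_J, the follower Vertex maximises π_V = (65 - q_J - q_V)q_V - 5q_V.
∂π_V/∂q_V = 60 - q_J - 2q_V = 0 gives the reaction function q_V = (60 - q_J)/2.
Juno substitutes q_V(q_J) into its own profit: π_J = q_J(65 - q_J - (60 - q_J)/2) - 5q_J = (35 - (1/2)q_J)q_J - 5q_J.
The leader's first-order condition 30 - q_J = 0 yields q_J = 30.
Then q_V = (60 - 30)/2 = 15.
Price P = 65 - 45 = 20.
Juno's profit: (20 - 5)·30 = 450.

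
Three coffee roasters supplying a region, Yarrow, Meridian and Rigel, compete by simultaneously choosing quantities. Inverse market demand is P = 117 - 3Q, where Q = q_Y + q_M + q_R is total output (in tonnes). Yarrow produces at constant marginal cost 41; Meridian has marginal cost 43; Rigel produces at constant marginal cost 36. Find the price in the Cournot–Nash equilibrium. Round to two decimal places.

Yarrow's profit: π_Y = (117 - 3Q)q_Y - (41q_Y). Setting ∂π_Y/∂q_Y = 0: 76 - 6q_Y - 3(q_M + q_R) = 0.
Meridian's first-order condition: 74 - 6q_M - 3(q_Y + q_R) = 0.
Rigel's profit: π_R = (117 - 3Q)q_R - (36q_R). Setting ∂π_R/∂q_R = 0: 81 - 6q_R - 3(q_Y + q_M) = 0.
Adding the 3 conditions: 231 − 6Q − 6Q = 0, i.e. Q = 77/4.
Back-substituting: q_Y = (76 − 231/4)/3 = 73/12, q_M = (74 − 231/4)/3 = 65/12, q_R = (81 − 231/4)/3 = 31/4.
Total output Q = 77/4, so price P = 117 - 3·(77/4) = 237/4.

59.25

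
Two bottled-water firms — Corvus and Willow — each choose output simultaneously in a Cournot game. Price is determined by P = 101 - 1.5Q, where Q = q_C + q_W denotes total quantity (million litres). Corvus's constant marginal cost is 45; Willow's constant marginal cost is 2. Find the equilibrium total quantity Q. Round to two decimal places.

34.44

Corvus's profit: π_C = (101 - 1.5Q)q_C - (45q_C). Setting ∂π_C/∂q_C = 0: 56 - 3q_C - (3/2)(q_W) = 0.
Willow's first-order condition: 99 - 3q_W - (3/2)(q_C) = 0.
Rearranging gives the reaction functions q_C = (56 - (3/2)q_W)/3 and q_W = (99 - (3/2)q_C)/3.
Solving the pair: q_C = 26/9, q_W = 284/9.
Total output Q = 26/9 + 284/9 = 310/9.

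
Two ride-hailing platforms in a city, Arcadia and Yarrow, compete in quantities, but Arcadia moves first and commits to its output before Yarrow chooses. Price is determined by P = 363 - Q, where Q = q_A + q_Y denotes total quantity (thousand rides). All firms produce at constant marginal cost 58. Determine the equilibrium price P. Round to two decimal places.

Solve by backward induction. Given q_A, the follower Yarrow maximises π_Y = (363 - q_A - q_Y)q_Y - 58q_Y.
Follower FOC: 305 - q_A - 2q_Y = 0, so q_Y(q_A) = (305 - q_A)/2.
The leader anticipates this reaction. Substituting into P = 363 - Q gives P = 421/2 - (1/2)q_A, so π_A = (421/2 - (1/2)q_A)q_A - 58q_A.
Leader FOC: 305/2 - q_A = 0, so q_A = 305/2.
Then q_Y = (305 - 305/2)/2 = 305/4.
Total output Q = 915/4, so price P = 363 - 915/4 = 537/4.

134.25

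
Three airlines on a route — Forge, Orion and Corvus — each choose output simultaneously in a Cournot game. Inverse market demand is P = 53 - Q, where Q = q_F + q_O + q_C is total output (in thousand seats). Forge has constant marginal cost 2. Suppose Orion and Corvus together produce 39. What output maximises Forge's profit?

6

With rivals' combined output fixed at 39, Forge's profit is π_F = (53 - 39 - q_F)q_F - (2q_F) = (14 - q_F)q_F - (2q_F).
∂π_F/∂q_F = 12 - 2q_F = 0, so q_F = 6.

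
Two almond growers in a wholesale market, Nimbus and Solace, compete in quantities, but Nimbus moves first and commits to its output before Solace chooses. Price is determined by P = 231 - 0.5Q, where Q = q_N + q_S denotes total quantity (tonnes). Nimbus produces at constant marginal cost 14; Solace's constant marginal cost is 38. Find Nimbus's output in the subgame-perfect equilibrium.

Solve by backward induction. Given q_N, the follower Solace maximises π_S = (231 - (1/2)q_N - (1/2)q_S)q_S - 38q_S.
∂π_S/∂q_S = 193 - (1/2)q_N - q_S = 0 gives the reaction function q_S = (193 - (1/2)q_N).
The leader anticipates this reaction. Substituting into P = 231 - 0.5Q gives P = 269/2 - (1/4)q_N, so π_N = (269/2 - (1/4)q_N)q_N - 14q_N.
Maximising: ∂π_N/∂q_N = 241/2 - (1/2)q_N = 0, giving q_N = 241.
Then q_S = (193 - (1/2)·241) = 145/2.

241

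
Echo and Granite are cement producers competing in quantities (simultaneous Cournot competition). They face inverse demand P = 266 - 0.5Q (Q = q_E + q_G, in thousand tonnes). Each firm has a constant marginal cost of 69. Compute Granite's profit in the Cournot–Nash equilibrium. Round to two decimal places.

Each firm earns π_i = (266 - 0.5Q)q_i - 69q_i.
First-order condition (treating rivals' output as given): 197 - q_i - (1/2)q_j = 0.
With identical firms every q_j equals q_i, so q_j = q_i and 197 = (3/2)q_i, giving q_i = 394/3.
Price P = 266 - (1/2)·(788/3) = 404/3.
Granite's profit: (404/3 - 69)·(394/3) = 8624.2222.

8624.22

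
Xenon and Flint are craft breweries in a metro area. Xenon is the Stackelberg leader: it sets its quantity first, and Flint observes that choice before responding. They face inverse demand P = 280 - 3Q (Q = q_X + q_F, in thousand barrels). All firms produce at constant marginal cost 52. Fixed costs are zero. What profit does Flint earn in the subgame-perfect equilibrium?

1083

Solve by backward induction. Given q_X, the follower Flint maximises π_F = (280 - 3q_X - 3q_F)q_F - 52q_F.
Setting the follower's marginal profit to zero, 228 - 3q_X - 6q_F = 0, i.e. q_F = (228 - 3q_X)/6.
Xenon substitutes q_F(q_X) into its own profit: π_X = q_X(280 - 3q_X - (228 - 3q_X)/2) - 52q_X = (166 - (3/2)q_X)q_X - 52q_X.
Leader FOC: 114 - 3q_X = 0, so q_X = 38.
Then q_F = (228 - 3·38)/6 = 19.
Price P = 280 - 3·57 = 109.
Flint's profit: (109 - 52)·19 = 1083.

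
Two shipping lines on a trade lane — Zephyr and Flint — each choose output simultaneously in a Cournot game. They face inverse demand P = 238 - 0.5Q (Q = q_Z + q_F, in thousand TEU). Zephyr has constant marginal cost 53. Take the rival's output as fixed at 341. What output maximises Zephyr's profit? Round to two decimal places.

With the rival's output fixed at 341, Zephyr's profit is π_Z = (238 - (1/2)·341 - (1/2)q_Z)q_Z - (53q_Z) = (135/2 - (1/2)q_Z)q_Z - (53q_Z).
∂π_Z/∂q_Z = 29/2 - q_Z = 0, so q_Z = 29/2.

14.50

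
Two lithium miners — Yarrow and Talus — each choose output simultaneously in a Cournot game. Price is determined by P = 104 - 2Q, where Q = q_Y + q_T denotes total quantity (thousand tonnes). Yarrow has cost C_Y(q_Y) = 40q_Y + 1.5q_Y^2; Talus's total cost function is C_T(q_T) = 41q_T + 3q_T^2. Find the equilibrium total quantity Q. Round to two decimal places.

12.53

Yarrow's profit: π_Y = (104 - 2Q)q_Y - (40q_Y + (3/2)q_Y²). Setting ∂π_Y/∂q_Y = 0: 64 - 7q_Y - 2(q_T) = 0.
Talus's profit: π_T = (104 - 2Q)q_T - (41q_T + 3q_T²). Setting ∂π_T/∂q_T = 0: 63 - 10q_T - 2(q_Y) = 0.
Best responses: q_Y = (64 - 2q_T)/7, q_T = (63 - 2q_Y)/10.
Substituting one into the other gives q_Y = 257/33 and q_T = 313/66.
Total output Q = 257/33 + 313/66 = 827/66.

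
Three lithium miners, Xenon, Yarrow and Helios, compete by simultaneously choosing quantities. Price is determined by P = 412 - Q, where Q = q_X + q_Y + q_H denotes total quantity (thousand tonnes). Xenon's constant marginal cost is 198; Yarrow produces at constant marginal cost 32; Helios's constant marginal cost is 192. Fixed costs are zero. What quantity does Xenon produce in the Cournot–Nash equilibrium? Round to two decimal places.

10.50

Xenon's profit: π_X = (412 - Q)q_X - (198q_X). Setting ∂π_X/∂q_X = 0: 214 - 2q_X - (q_Y + q_H) = 0.
Yarrow's profit: π_Y = (412 - Q)q_Y - (32q_Y). Setting ∂π_Y/∂q_Y = 0: 380 - 2q_Y - (q_X + q_H) = 0.
Helios's first-order condition: 220 - 2q_H - (q_X + q_Y) = 0.
Adding the 3 first-order conditions: 814 − 4Q = 0, so Q = 407/2.
Back-substituting: q_X = (214 − 407/2) = 21/2, q_Y = (380 − 407/2) = 353/2, q_H = (220 − 407/2) = 33/2.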